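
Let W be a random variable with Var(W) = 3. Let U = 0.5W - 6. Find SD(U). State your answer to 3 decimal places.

0.866

Var(0.5W - 6) = (0.5)²·3 = 0.75
SD(U) = √0.75 ≈ 0.866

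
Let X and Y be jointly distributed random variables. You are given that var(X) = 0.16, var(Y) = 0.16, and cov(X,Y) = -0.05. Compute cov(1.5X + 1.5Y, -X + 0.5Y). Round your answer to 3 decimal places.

cov(1.5X + 1.5Y, -X + 0.5Y) = (1.5)(-1)var(X) + (1.5)(0.5)var(Y) + [(1.5)(0.5) + (1.5)(-1)]cov(X,Y)
= -1.5·0.16 + 0.75·0.16 + -0.75·-0.05 = -0.0825

-0.083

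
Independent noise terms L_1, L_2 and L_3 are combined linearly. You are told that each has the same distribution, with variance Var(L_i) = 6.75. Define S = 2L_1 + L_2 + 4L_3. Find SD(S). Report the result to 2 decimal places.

11.91

By independence, Var(S) = (2)²Var(L_1) + (1)²Var(L_2) + (4)²Var(L_3)
= (2)²·6.75 + (1)²·6.75 + (4)²·6.75 = 141.75
SD(S) = √141.75 ≈ 11.91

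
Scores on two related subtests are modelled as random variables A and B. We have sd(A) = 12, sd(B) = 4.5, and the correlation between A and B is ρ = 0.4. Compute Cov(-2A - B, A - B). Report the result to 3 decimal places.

-246.150

V(A) = (12)² = 144;  V(B) = (4.5)² = 20.25
Cov(A,B) = ρ·sd(A)·sd(B) = 0.4·12·4.5 = 21.6
Cov(-2A - B, A - B) = (-2)(1)V(A) + (-1)(-1)V(B) + [(-2)(-1) + (-1)(1)]Cov(A,B)
= -2·144 + 1·20.25 + 1·21.6 = -246.15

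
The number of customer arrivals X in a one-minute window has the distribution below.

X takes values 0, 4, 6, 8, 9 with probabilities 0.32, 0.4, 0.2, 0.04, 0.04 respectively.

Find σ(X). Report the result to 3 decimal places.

2.700

E[X] = (0)(0.32) + (4)(0.4) + (6)(0.2) + (8)(0.04) + (9)(0.04) = 3.48
E[X²] = (0)²(0.32) + (4)²(0.4) + (6)²(0.2) + (8)²(0.04) + (9)²(0.04) = 19.4
var(X) = E[X²] − (E[X])² = 19.4 − (3.48)² = 7.2896
σ(X) = √7.2896 ≈ 2.700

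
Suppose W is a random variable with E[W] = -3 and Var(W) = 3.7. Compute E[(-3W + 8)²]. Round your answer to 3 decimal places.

322.300

E[-3W + 8] = -3·-3 + 8 = 17
Var(-3W + 8) = (-3)²·3.7 = 33.3
E[(-3W + 8)²] = Var((-3W + 8)) + (E[(-3W + 8)])² = 33.3 + (17)² = 322.3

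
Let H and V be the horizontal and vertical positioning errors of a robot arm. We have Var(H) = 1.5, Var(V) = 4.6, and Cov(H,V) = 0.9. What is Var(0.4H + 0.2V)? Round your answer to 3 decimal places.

0.568

Var(0.4H + 0.2V) = (0.4)²·Var(H) + (0.2)²·Var(V) + 2·(0.4)·(0.2)·Cov(H,V)
= 0.16·1.5 + 0.04·4.6 + 0.16·0.9 = 0.568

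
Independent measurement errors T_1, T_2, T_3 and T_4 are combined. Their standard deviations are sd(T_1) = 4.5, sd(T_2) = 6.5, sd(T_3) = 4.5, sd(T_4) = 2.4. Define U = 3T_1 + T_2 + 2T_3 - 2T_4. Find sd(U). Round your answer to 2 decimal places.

V(T_1) = 20.25, V(T_2) = 42.25, V(T_3) = 20.25, V(T_4) = 5.76
By independence, V(U) = (3)²V(T_1) + (1)²V(T_2) + (2)²V(T_3) + (-2)²V(T_4)
= (3)²·20.25 + (1)²·42.25 + (2)²·20.25 + (-2)²·5.76 = 328.54
sd(U) = √328.54 ≈ 18.13

18.13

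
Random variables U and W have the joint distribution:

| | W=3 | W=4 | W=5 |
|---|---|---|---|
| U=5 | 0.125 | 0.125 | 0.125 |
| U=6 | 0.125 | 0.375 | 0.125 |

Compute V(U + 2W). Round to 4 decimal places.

2.2344

E[U] = 5.625,  E[W] = 4,  E[UW] = 22.5
V(U) = 31.875 − (5.625)² = 0.234375;  V(W) = 16.5 − (4)² = 0.5
Cov(U,W) = 22.5 − (5.625)(4) = 0
V(U + 2W) = (1)²·0.234375 + (2)²·0.5 + 2·(1)·(2)·0 = 2.234375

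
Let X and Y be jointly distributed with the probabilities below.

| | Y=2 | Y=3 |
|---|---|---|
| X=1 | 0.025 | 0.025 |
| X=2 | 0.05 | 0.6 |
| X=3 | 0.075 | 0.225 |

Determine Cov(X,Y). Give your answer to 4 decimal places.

E[X] = 2.25,  E[Y] = 2.85
E[XY] = 6.4
Cov(X,Y) = E[XY] − E[X]E[Y] = 6.4 − (2.25)(2.85) = -0.0125

-0.0125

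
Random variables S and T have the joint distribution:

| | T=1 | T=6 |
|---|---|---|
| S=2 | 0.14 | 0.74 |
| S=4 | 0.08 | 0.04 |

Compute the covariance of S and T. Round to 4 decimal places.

-0.5360

E[S] = 2.24,  E[T] = 4.9
E[ST] = 10.44
Cov(S,T) = E[ST] − E[S]E[T] = 10.44 − (2.24)(4.9) = -0.536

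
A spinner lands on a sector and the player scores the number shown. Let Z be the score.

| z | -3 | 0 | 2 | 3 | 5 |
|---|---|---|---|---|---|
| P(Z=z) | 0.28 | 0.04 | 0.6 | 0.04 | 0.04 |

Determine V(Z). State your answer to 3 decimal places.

5.818

E[Z] = (-3)(0.28) + (0)(0.04) + (2)(0.6) + (3)(0.04) + (5)(0.04) = 0.68
E[Z²] = (-3)²(0.28) + (0)²(0.04) + (2)²(0.6) + (3)²(0.04) + (5)²(0.04) = 6.28
V(Z) = E[Z²] − (E[Z])² = 6.28 − (0.68)² = 5.8176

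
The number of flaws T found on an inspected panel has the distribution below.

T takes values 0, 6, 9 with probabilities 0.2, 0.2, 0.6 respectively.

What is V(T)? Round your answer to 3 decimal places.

E[T] = (0)(0.2) + (6)(0.2) + (9)(0.6) = 6.6
E[T²] = (0)²(0.2) + (6)²(0.2) + (9)²(0.6) = 55.8
V(T) = E[T²] − (E[T])² = 55.8 − (6.6)² = 12.24

12.240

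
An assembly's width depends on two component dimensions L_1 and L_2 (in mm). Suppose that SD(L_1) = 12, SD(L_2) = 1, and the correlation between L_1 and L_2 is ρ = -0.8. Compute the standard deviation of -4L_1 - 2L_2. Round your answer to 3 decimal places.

46.416

V(L_1) = (12)² = 144;  V(L_2) = (1)² = 1
Cov(L_1,L_2) = ρ·SD(L_1)·SD(L_2) = -0.8·12·1 = -9.6
V(-4L_1 - 2L_2) = (-4)²·V(L_1) + (-2)²·V(L_2) + 2·(-4)·(-2)·Cov(L_1,L_2)
= 16·144 + 4·1 + 16·-9.6 = 2154.4
SD(-4L_1 - 2L_2) = √2154.4 ≈ 46.416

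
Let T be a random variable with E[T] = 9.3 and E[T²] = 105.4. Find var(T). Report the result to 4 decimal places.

18.9100

var(T) = 105.4 − (9.3)² = 18.91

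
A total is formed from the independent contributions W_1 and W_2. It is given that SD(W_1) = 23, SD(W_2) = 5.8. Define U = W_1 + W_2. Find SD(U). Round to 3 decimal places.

23.720

Var(W_1) = 529, Var(W_2) = 33.64
By independence, Var(U) = (1)²Var(W_1) + (1)²Var(W_2)
= (1)²·529 + (1)²·33.64 = 562.64
SD(U) = √562.64 ≈ 23.720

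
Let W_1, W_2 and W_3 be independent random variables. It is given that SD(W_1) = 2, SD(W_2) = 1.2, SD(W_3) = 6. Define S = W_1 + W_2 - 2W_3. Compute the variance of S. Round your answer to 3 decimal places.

var(W_1) = 4, var(W_2) = 1.44, var(W_3) = 36
By independence, var(S) = (1)²var(W_1) + (1)²var(W_2) + (-2)²var(W_3)
= (1)²·4 + (1)²·1.44 + (-2)²·36 = 149.44

149.440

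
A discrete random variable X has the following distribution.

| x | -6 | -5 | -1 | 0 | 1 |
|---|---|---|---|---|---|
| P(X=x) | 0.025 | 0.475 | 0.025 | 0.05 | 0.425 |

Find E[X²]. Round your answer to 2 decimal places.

E[X²] = (-6)²(0.025) + (-5)²(0.475) + (-1)²(0.025) + (0)²(0.05) + (1)²(0.425) = 13.225

13.23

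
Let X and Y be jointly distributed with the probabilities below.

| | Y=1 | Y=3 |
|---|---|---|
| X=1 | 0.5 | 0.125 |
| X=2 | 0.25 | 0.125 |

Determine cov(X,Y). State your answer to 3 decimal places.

0.063

E[X] = 1.375,  E[Y] = 1.5
E[XY] = 2.125
cov(X,Y) = E[XY] − E[X]E[Y] = 2.125 − (1.375)(1.5) = 0.0625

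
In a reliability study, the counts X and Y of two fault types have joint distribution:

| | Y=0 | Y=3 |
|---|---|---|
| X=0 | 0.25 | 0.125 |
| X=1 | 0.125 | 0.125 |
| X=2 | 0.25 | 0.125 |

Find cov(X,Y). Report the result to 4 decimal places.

0.0000

E[X] = 1,  E[Y] = 1.125
E[XY] = 1.125
cov(X,Y) = E[XY] − E[X]E[Y] = 1.125 − (1)(1.125) = 0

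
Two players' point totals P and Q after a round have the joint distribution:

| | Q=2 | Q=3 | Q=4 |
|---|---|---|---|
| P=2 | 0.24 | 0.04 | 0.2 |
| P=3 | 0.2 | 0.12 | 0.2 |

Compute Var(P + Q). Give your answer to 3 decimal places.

E[P] = 2.52,  E[Q] = 2.96,  E[PQ] = 7.48
Var(P) = 6.6 − (2.52)² = 0.2496;  Var(Q) = 9.6 − (2.96)² = 0.8384
Cov(P,Q) = 7.48 − (2.52)(2.96) = 0.0208
Var(P + Q) = (1)²·0.2496 + (1)²·0.8384 + 2·(1)·(1)·0.0208 = 1.1296

1.130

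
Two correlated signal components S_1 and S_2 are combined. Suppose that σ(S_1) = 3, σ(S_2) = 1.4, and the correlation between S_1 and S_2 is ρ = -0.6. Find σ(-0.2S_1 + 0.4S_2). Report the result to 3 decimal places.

1.038

V(S_1) = (3)² = 9;  V(S_2) = (1.4)² = 1.96
cov(S_1,S_2) = ρ·σ(S_1)·σ(S_2) = -0.6·3·1.4 = -2.52
V(-0.2S_1 + 0.4S_2) = (-0.2)²·V(S_1) + (0.4)²·V(S_2) + 2·(-0.2)·(0.4)·cov(S_1,S_2)
= 0.04·9 + 0.16·1.96 + -0.16·-2.52 = 1.0768
σ(-0.2S_1 + 0.4S_2) = √1.0768 ≈ 1.038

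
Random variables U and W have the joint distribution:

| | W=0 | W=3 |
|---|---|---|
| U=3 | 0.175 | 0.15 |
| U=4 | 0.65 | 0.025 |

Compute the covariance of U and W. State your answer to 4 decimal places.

E[U] = 3.675,  E[W] = 0.525
E[UW] = 1.65
Cov(U,W) = E[UW] − E[U]E[W] = 1.65 − (3.675)(0.525) = -0.279375

-0.2794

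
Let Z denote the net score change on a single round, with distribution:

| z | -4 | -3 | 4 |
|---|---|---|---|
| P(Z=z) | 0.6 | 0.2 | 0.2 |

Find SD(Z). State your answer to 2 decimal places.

3.12

E[Z] = (-4)(0.6) + (-3)(0.2) + (4)(0.2) = -2.2
E[Z²] = (-4)²(0.6) + (-3)²(0.2) + (4)²(0.2) = 14.6
Var(Z) = E[Z²] − (E[Z])² = 14.6 − (-2.2)² = 9.76
SD(Z) = √9.76 ≈ 3.12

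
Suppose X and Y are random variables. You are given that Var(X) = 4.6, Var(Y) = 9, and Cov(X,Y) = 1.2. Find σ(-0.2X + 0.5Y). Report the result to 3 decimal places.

1.481

Var(-0.2X + 0.5Y) = (-0.2)²·Var(X) + (0.5)²·Var(Y) + 2·(-0.2)·(0.5)·Cov(X,Y)
= 0.04·4.6 + 0.25·9 + -0.2·1.2 = 2.194
σ(-0.2X + 0.5Y) = √2.194 ≈ 1.481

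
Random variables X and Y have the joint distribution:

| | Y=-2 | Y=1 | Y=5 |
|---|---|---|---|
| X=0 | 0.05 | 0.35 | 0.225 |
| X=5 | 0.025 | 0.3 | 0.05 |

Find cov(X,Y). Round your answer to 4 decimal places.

E[X] = 1.875,  E[Y] = 1.875
E[XY] = 2.5
cov(X,Y) = E[XY] − E[X]E[Y] = 2.5 − (1.875)(1.875) = -1.015625

-1.0156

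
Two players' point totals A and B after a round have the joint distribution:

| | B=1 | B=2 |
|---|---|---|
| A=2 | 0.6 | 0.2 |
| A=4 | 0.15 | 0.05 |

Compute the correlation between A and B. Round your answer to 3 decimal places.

E[A] = 2.4,  E[B] = 1.25
E[AB] = 3
Cov(A,B) = E[AB] − E[A]E[B] = 3 − (2.4)(1.25) = 0
Var(A) = 0.64,  Var(B) = 0.1875
ρ = 0 / √(0.64·0.1875) ≈ 0.000

0.000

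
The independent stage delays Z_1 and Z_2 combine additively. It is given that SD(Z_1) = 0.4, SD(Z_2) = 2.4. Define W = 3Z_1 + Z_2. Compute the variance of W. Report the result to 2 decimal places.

7.20

Var(Z_1) = 0.16, Var(Z_2) = 5.76
By independence, Var(W) = (3)²Var(Z_1) + (1)²Var(Z_2)
= (3)²·0.16 + (1)²·5.76 = 7.2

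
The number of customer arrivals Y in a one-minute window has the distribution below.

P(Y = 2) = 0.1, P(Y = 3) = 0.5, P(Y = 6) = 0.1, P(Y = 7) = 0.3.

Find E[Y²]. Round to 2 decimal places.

23.20

E[Y²] = (2)²(0.1) + (3)²(0.5) + (6)²(0.1) + (7)²(0.3) = 23.2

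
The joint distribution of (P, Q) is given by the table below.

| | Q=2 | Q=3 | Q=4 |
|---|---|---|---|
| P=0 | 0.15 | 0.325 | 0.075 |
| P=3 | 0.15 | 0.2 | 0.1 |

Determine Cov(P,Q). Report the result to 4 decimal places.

E[P] = 1.35,  E[Q] = 2.875
E[PQ] = 3.9
Cov(P,Q) = E[PQ] − E[P]E[Q] = 3.9 − (1.35)(2.875) = 0.01875

0.0188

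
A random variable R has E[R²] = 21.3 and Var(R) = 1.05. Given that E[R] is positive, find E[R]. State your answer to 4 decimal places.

4.5000

(E[R])² = E[R²] − Var(R) = 21.3 − 1.05 = 20.25
E[R] = √20.25 = 4.5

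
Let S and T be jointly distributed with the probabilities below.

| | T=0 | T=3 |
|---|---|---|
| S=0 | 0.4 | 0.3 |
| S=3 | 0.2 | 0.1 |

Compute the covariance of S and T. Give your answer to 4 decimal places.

-0.1800

E[S] = 0.9,  E[T] = 1.2
E[ST] = 0.9
Cov(S,T) = E[ST] − E[S]E[T] = 0.9 − (0.9)(1.2) = -0.18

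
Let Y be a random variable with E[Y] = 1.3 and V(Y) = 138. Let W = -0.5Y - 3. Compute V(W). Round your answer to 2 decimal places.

V(-0.5Y - 3) = (-0.5)²·V(Y) = 0.25·138 = 34.5

34.50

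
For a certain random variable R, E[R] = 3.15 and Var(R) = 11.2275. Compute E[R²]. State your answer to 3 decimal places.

21.150

E[R²] = Var(R) + (E[R])² = 11.2275 + (3.15)² = 21.15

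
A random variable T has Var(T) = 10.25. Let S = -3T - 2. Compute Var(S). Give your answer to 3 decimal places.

92.250

Var(-3T - 2) = (-3)²·Var(T) = 9·10.25 = 92.25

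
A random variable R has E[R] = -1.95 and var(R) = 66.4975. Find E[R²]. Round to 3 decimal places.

70.300

E[R²] = var(R) + (E[R])² = 66.4975 + (-1.95)² = 70.3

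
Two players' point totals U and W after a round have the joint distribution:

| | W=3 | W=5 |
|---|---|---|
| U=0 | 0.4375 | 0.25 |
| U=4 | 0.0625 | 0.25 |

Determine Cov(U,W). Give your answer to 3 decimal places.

E[U] = 1.25,  E[W] = 4
E[UW] = 5.75
Cov(U,W) = E[UW] − E[U]E[W] = 5.75 − (1.25)(4) = 0.75

0.750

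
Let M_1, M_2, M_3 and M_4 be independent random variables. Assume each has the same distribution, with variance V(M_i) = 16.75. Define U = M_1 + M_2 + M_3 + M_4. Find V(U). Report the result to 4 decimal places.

By independence, V(U) = (1)²V(M_1) + (1)²V(M_2) + (1)²V(M_3) + (1)²V(M_4)
= (1)²·16.75 + (1)²·16.75 + (1)²·16.75 + (1)²·16.75 = 67

67.0000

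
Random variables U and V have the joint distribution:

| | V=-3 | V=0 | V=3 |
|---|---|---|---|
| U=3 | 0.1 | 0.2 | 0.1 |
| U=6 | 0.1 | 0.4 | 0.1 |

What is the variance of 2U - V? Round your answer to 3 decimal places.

E[U] = 4.8,  E[V] = 0,  E[UV] = 0
var(U) = 25.2 − (4.8)² = 2.16;  var(V) = 3.6 − (0)² = 3.6
Cov(U,V) = 0 − (4.8)(0) = 0
var(2U - V) = (2)²·2.16 + (-1)²·3.6 + 2·(2)·(-1)·0 = 12.24

12.240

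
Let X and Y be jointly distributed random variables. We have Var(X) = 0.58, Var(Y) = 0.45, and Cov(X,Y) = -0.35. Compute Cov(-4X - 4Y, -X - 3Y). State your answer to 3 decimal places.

Cov(-4X - 4Y, -X - 3Y) = (-4)(-1)Var(X) + (-4)(-3)Var(Y) + [(-4)(-3) + (-4)(-1)]Cov(X,Y)
= 4·0.58 + 12·0.45 + 16·-0.35 = 2.12

2.120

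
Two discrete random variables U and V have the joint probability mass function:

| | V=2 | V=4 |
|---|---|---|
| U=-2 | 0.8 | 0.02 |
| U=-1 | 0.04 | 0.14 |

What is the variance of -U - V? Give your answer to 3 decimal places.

E[U] = -1.82,  E[V] = 2.32,  E[UV] = -4
Var(U) = 3.46 − (-1.82)² = 0.1476;  Var(V) = 5.92 − (2.32)² = 0.5376
cov(U,V) = -4 − (-1.82)(2.32) = 0.2224
Var(-U - V) = (-1)²·0.1476 + (-1)²·0.5376 + 2·(-1)·(-1)·0.2224 = 1.13

1.130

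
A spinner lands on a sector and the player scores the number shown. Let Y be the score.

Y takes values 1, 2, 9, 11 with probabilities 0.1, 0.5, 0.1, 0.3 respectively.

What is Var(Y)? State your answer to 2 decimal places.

18.41

E[Y] = (1)(0.1) + (2)(0.5) + (9)(0.1) + (11)(0.3) = 5.3
E[Y²] = (1)²(0.1) + (2)²(0.5) + (9)²(0.1) + (11)²(0.3) = 46.5
Var(Y) = E[Y²] − (E[Y])² = 46.5 − (5.3)² = 18.41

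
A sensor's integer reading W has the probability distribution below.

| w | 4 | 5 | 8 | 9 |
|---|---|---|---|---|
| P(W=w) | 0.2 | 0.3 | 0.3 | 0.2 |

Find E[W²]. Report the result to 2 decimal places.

46.10

E[W²] = (4)²(0.2) + (5)²(0.3) + (8)²(0.3) + (9)²(0.2) = 46.1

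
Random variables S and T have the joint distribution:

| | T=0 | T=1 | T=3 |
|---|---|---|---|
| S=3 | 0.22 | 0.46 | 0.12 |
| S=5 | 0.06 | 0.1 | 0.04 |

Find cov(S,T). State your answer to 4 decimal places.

0.0240

E[S] = 3.4,  E[T] = 1.04
E[ST] = 3.56
cov(S,T) = E[ST] − E[S]E[T] = 3.56 − (3.4)(1.04) = 0.024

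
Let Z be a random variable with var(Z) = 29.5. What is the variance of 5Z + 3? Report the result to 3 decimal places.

737.500

var(5Z + 3) = (5)²·var(Z) = 25·29.5 = 737.5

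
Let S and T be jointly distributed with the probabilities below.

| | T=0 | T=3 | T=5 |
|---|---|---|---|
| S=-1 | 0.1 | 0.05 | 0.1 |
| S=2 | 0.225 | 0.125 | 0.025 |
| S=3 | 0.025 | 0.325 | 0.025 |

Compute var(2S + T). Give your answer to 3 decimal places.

13.100

E[S] = 1.625,  E[T] = 2.25,  E[ST] = 3.65
var(S) = 5.125 − (1.625)² = 2.484375;  var(T) = 8.25 − (2.25)² = 3.1875
Cov(S,T) = 3.65 − (1.625)(2.25) = -0.00625
var(2S + T) = (2)²·2.484375 + (1)²·3.1875 + 2·(2)·(1)·-0.00625 = 13.1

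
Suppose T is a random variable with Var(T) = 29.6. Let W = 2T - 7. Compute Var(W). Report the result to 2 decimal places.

Var(2T - 7) = (2)²·Var(T) = 4·29.6 = 118.4

118.40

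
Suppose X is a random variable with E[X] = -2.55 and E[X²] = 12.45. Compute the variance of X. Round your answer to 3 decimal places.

5.948

Var(X) = 12.45 − (-2.55)² = 5.9475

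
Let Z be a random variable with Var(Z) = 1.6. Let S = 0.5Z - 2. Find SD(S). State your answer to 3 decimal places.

Var(0.5Z - 2) = (0.5)²·1.6 = 0.4
SD(S) = √0.4 ≈ 0.632

0.632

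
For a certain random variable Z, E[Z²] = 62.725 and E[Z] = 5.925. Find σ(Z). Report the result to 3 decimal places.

5.255

Var(Z) = 62.725 − (5.925)² = 27.619375
σ(Z) = √27.619375 ≈ 5.255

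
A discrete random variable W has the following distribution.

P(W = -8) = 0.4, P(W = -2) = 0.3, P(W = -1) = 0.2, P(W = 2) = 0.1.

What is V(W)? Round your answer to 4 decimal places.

12.9600

E[W] = (-8)(0.4) + (-2)(0.3) + (-1)(0.2) + (2)(0.1) = -3.8
E[W²] = (-8)²(0.4) + (-2)²(0.3) + (-1)²(0.2) + (2)²(0.1) = 27.4
V(W) = E[W²] − (E[W])² = 27.4 − (-3.8)² = 12.96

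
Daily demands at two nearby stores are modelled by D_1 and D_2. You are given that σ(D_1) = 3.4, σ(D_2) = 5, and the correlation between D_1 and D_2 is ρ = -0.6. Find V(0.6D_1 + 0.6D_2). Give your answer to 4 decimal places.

5.8176

V(D_1) = (3.4)² = 11.56;  V(D_2) = (5)² = 25
cov(D_1,D_2) = ρ·σ(D_1)·σ(D_2) = -0.6·3.4·5 = -10.2
V(0.6D_1 + 0.6D_2) = (0.6)²·V(D_1) + (0.6)²·V(D_2) + 2·(0.6)·(0.6)·cov(D_1,D_2)
= 0.36·11.56 + 0.36·25 + 0.72·-10.2 = 5.8176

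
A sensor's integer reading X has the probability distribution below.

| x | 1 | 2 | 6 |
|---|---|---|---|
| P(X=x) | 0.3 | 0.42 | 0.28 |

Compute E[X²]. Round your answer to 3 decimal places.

12.060

E[X²] = (1)²(0.3) + (2)²(0.42) + (6)²(0.28) = 12.06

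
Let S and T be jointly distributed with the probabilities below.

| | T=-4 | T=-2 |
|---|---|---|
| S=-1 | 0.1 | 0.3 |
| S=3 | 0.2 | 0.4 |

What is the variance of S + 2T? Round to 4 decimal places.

E[S] = 1.4,  E[T] = -2.6,  E[ST] = -3.8
V(S) = 5.8 − (1.4)² = 3.84;  V(T) = 7.6 − (-2.6)² = 0.84
cov(S,T) = -3.8 − (1.4)(-2.6) = -0.16
V(S + 2T) = (1)²·3.84 + (2)²·0.84 + 2·(1)·(2)·-0.16 = 6.56

6.5600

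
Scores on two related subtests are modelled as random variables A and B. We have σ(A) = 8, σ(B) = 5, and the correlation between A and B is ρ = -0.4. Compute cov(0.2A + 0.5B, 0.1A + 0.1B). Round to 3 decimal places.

1.410

Var(A) = (8)² = 64;  Var(B) = (5)² = 25
cov(A,B) = ρ·σ(A)·σ(B) = -0.4·8·5 = -16
cov(0.2A + 0.5B, 0.1A + 0.1B) = (0.2)(0.1)Var(A) + (0.5)(0.1)Var(B) + [(0.2)(0.1) + (0.5)(0.1)]cov(A,B)
= 0.02·64 + 0.05·25 + 0.07·-16 = 1.41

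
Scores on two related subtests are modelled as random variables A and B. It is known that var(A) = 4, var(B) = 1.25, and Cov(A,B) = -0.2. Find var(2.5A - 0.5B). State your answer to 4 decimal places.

var(2.5A - 0.5B) = (2.5)²·var(A) + (-0.5)²·var(B) + 2·(2.5)·(-0.5)·Cov(A,B)
= 6.25·4 + 0.25·1.25 + -2.5·-0.2 = 25.8125

25.8125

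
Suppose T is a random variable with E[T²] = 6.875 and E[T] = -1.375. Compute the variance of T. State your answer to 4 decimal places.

4.9844

Var(T) = 6.875 − (-1.375)² = 4.984375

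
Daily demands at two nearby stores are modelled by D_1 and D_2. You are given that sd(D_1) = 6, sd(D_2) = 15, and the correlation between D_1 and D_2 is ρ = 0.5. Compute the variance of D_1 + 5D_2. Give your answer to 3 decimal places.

Var(D_1) = (6)² = 36;  Var(D_2) = (15)² = 225
Cov(D_1,D_2) = ρ·sd(D_1)·sd(D_2) = 0.5·6·15 = 45
Var(D_1 + 5D_2) = (1)²·Var(D_1) + (5)²·Var(D_2) + 2·(1)·(5)·Cov(D_1,D_2)
= 1·36 + 25·225 + 10·45 = 6111

6111.000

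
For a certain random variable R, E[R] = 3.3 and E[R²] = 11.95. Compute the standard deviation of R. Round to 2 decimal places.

1.03

Var(R) = 11.95 − (3.3)² = 1.06
sd(R) = √1.06 ≈ 1.03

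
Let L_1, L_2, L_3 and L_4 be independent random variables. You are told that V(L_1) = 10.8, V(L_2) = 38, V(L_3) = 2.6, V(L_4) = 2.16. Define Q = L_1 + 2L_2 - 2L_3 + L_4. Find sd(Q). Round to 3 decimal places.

13.242

By independence, V(Q) = (1)²V(L_1) + (2)²V(L_2) + (-2)²V(L_3) + (1)²V(L_4)
= (1)²·10.8 + (2)²·38 + (-2)²·2.6 + (1)²·2.16 = 175.36
sd(Q) = √175.36 ≈ 13.242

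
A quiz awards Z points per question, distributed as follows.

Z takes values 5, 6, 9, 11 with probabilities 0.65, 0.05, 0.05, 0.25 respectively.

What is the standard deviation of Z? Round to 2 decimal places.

E[Z] = (5)(0.65) + (6)(0.05) + (9)(0.05) + (11)(0.25) = 6.75
E[Z²] = (5)²(0.65) + (6)²(0.05) + (9)²(0.05) + (11)²(0.25) = 52.35
V(Z) = E[Z²] − (E[Z])² = 52.35 − (6.75)² = 6.7875
σ(Z) = √6.7875 ≈ 2.61

2.61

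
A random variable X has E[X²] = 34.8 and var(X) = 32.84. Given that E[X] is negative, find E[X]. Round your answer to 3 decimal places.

(E[X])² = E[X²] − var(X) = 34.8 − 32.84 = 1.96
E[X] = −√1.96 = -1.4

-1.400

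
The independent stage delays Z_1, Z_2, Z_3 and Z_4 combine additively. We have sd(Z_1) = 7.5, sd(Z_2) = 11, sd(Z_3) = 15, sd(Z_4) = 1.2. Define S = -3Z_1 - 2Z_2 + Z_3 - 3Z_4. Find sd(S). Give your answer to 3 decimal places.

35.046

var(Z_1) = 56.25, var(Z_2) = 121, var(Z_3) = 225, var(Z_4) = 1.44
By independence, var(S) = (-3)²var(Z_1) + (-2)²var(Z_2) + (1)²var(Z_3) + (-3)²var(Z_4)
= (-3)²·56.25 + (-2)²·121 + (1)²·225 + (-3)²·1.44 = 1228.21
sd(S) = √1228.21 ≈ 35.046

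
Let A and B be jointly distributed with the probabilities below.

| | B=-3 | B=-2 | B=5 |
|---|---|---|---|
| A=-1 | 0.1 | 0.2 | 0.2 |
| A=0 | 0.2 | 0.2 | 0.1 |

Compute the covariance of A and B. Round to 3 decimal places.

-0.400

E[A] = -0.5,  E[B] = -0.2
E[AB] = -0.3
Cov(A,B) = E[AB] − E[A]E[B] = -0.3 − (-0.5)(-0.2) = -0.4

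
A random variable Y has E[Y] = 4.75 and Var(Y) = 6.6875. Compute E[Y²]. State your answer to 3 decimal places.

29.250

E[Y²] = Var(Y) + (E[Y])² = 6.6875 + (4.75)² = 29.25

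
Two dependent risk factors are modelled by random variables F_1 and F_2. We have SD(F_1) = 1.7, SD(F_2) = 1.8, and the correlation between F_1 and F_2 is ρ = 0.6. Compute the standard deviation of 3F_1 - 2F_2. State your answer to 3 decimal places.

var(F_1) = (1.7)² = 2.89;  var(F_2) = (1.8)² = 3.24
Cov(F_1,F_2) = ρ·SD(F_1)·SD(F_2) = 0.6·1.7·1.8 = 1.836
var(3F_1 - 2F_2) = (3)²·var(F_1) + (-2)²·var(F_2) + 2·(3)·(-2)·Cov(F_1,F_2)
= 9·2.89 + 4·3.24 + -12·1.836 = 16.938
SD(3F_1 - 2F_2) = √16.938 ≈ 4.116

4.116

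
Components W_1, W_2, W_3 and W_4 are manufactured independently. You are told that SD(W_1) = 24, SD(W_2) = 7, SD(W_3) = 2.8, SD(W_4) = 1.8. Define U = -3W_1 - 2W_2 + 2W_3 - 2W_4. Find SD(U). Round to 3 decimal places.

var(W_1) = 576, var(W_2) = 49, var(W_3) = 7.84, var(W_4) = 3.24
By independence, var(U) = (-3)²var(W_1) + (-2)²var(W_2) + (2)²var(W_3) + (-2)²var(W_4)
= (-3)²·576 + (-2)²·49 + (2)²·7.84 + (-2)²·3.24 = 5424.32
SD(U) = √5424.32 ≈ 73.650

73.650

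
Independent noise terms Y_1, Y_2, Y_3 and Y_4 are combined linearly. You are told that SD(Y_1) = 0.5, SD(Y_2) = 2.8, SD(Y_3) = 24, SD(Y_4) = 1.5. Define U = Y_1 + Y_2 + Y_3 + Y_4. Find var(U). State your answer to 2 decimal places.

var(Y_1) = 0.25, var(Y_2) = 7.84, var(Y_3) = 576, var(Y_4) = 2.25
By independence, var(U) = (1)²var(Y_1) + (1)²var(Y_2) + (1)²var(Y_3) + (1)²var(Y_4)
= (1)²·0.25 + (1)²·7.84 + (1)²·576 + (1)²·2.25 = 586.34

586.34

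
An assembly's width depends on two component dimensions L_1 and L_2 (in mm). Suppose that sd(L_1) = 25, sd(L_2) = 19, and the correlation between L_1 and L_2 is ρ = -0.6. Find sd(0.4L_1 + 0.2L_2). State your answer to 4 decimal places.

8.2970

Var(L_1) = (25)² = 625;  Var(L_2) = (19)² = 361
Cov(L_1,L_2) = ρ·sd(L_1)·sd(L_2) = -0.6·25·19 = -285
Var(0.4L_1 + 0.2L_2) = (0.4)²·Var(L_1) + (0.2)²·Var(L_2) + 2·(0.4)·(0.2)·Cov(L_1,L_2)
= 0.16·625 + 0.04·361 + 0.16·-285 = 68.84
sd(0.4L_1 + 0.2L_2) = √68.84 ≈ 8.2970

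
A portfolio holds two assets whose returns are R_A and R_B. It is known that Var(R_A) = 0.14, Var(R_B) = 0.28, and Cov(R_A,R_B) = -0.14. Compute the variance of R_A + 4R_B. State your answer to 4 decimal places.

Var(R_A + 4R_B) = (1)²·Var(R_A) + (4)²·Var(R_B) + 2·(1)·(4)·Cov(R_A,R_B)
= 1·0.14 + 16·0.28 + 8·-0.14 = 3.5

3.5000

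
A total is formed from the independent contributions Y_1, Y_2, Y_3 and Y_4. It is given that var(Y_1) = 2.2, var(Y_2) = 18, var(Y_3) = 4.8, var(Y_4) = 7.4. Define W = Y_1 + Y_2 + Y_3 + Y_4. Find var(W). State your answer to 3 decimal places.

By independence, var(W) = (1)²var(Y_1) + (1)²var(Y_2) + (1)²var(Y_3) + (1)²var(Y_4)
= (1)²·2.2 + (1)²·18 + (1)²·4.8 + (1)²·7.4 = 32.4

32.400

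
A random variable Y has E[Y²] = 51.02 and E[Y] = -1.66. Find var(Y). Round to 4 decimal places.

48.2644

var(Y) = 51.02 − (-1.66)² = 48.2644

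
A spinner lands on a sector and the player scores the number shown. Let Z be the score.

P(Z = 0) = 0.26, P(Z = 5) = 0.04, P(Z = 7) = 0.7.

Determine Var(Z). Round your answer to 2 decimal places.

E[Z] = (0)(0.26) + (5)(0.04) + (7)(0.7) = 5.1
E[Z²] = (0)²(0.26) + (5)²(0.04) + (7)²(0.7) = 35.3
Var(Z) = E[Z²] − (E[Z])² = 35.3 − (5.1)² = 9.29

9.29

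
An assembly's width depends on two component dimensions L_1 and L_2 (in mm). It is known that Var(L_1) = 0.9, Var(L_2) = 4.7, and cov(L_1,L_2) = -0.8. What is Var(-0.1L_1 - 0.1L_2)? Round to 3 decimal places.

0.040

Var(-0.1L_1 - 0.1L_2) = (-0.1)²·Var(L_1) + (-0.1)²·Var(L_2) + 2·(-0.1)·(-0.1)·cov(L_1,L_2)
= 0.01·0.9 + 0.01·4.7 + 0.02·-0.8 = 0.04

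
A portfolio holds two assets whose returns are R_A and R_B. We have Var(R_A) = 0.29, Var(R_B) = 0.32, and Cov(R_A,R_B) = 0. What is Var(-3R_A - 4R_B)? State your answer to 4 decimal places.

7.7300

Var(-3R_A - 4R_B) = (-3)²·Var(R_A) + (-4)²·Var(R_B) + 2·(-3)·(-4)·Cov(R_A,R_B)
= 9·0.29 + 16·0.32 + 24·0 = 7.73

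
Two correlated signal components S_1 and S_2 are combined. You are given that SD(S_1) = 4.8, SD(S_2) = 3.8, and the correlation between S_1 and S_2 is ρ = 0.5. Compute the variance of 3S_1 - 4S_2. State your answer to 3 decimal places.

var(S_1) = (4.8)² = 23.04;  var(S_2) = (3.8)² = 14.44
cov(S_1,S_2) = ρ·SD(S_1)·SD(S_2) = 0.5·4.8·3.8 = 9.12
var(3S_1 - 4S_2) = (3)²·var(S_1) + (-4)²·var(S_2) + 2·(3)·(-4)·cov(S_1,S_2)
= 9·23.04 + 16·14.44 + -24·9.12 = 219.52

219.520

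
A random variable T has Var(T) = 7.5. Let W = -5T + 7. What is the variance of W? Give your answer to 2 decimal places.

187.50

Var(-5T + 7) = (-5)²·Var(T) = 25·7.5 = 187.5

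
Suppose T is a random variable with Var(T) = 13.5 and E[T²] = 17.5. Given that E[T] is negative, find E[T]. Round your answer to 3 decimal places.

(E[T])² = E[T²] − Var(T) = 17.5 − 13.5 = 4
E[T] = −√4 = -2

-2.000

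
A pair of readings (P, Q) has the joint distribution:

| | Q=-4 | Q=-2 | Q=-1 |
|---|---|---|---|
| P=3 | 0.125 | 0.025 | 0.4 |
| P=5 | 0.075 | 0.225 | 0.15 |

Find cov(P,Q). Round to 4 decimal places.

-0.1350

E[P] = 3.9,  E[Q] = -1.85
E[PQ] = -7.35
cov(P,Q) = E[PQ] − E[P]E[Q] = -7.35 − (3.9)(-1.85) = -0.135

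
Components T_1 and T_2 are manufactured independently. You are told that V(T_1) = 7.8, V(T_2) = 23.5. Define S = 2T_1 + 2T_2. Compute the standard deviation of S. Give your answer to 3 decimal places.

By independence, V(S) = (2)²V(T_1) + (2)²V(T_2)
= (2)²·7.8 + (2)²·23.5 = 125.2
σ(S) = √125.2 ≈ 11.189

11.189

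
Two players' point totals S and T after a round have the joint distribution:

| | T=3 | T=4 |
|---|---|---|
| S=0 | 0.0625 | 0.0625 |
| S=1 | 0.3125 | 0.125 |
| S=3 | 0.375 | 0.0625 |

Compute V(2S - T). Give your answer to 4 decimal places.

5.9375

E[S] = 1.75,  E[T] = 3.25,  E[ST] = 5.5625
V(S) = 4.375 − (1.75)² = 1.3125;  V(T) = 10.75 − (3.25)² = 0.1875
Cov(S,T) = 5.5625 − (1.75)(3.25) = -0.125
V(2S - T) = (2)²·1.3125 + (-1)²·0.1875 + 2·(2)·(-1)·-0.125 = 5.9375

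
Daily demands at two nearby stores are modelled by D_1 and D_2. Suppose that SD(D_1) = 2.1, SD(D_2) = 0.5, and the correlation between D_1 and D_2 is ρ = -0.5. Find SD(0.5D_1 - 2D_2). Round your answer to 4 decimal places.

1.7755

Var(D_1) = (2.1)² = 4.41;  Var(D_2) = (0.5)² = 0.25
cov(D_1,D_2) = ρ·SD(D_1)·SD(D_2) = -0.5·2.1·0.5 = -0.525
Var(0.5D_1 - 2D_2) = (0.5)²·Var(D_1) + (-2)²·Var(D_2) + 2·(0.5)·(-2)·cov(D_1,D_2)
= 0.25·4.41 + 4·0.25 + -2·-0.525 = 3.1525
SD(0.5D_1 - 2D_2) = √3.1525 ≈ 1.7755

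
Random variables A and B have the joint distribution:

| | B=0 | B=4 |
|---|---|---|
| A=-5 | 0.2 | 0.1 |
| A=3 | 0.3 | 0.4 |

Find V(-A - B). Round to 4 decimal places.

E[A] = 0.6,  E[B] = 2,  E[AB] = 2.8
V(A) = 13.8 − (0.6)² = 13.44;  V(B) = 8 − (2)² = 4
cov(A,B) = 2.8 − (0.6)(2) = 1.6
V(-A - B) = (-1)²·13.44 + (-1)²·4 + 2·(-1)·(-1)·1.6 = 20.64

20.6400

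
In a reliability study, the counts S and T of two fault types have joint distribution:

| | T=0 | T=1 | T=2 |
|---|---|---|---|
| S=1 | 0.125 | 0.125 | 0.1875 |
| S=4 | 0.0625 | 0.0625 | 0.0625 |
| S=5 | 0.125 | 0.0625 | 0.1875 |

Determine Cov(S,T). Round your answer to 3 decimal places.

E[S] = 3.0625,  E[T] = 1.125
E[ST] = 3.4375
Cov(S,T) = E[ST] − E[S]E[T] = 3.4375 − (3.0625)(1.125) = -0.0078125

-0.008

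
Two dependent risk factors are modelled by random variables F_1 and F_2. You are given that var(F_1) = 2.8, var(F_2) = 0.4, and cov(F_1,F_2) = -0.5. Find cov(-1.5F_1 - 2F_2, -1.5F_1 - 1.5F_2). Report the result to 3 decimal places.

4.875

cov(-1.5F_1 - 2F_2, -1.5F_1 - 1.5F_2) = (-1.5)(-1.5)var(F_1) + (-2)(-1.5)var(F_2) + [(-1.5)(-1.5) + (-2)(-1.5)]cov(F_1,F_2)
= 2.25·2.8 + 3·0.4 + 5.25·-0.5 = 4.875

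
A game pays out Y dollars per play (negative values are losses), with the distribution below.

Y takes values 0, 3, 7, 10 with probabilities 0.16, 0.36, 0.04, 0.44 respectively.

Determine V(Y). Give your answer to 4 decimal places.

E[Y] = (0)(0.16) + (3)(0.36) + (7)(0.04) + (10)(0.44) = 5.76
E[Y²] = (0)²(0.16) + (3)²(0.36) + (7)²(0.04) + (10)²(0.44) = 49.2
V(Y) = E[Y²] − (E[Y])² = 49.2 − (5.76)² = 16.0224

16.0224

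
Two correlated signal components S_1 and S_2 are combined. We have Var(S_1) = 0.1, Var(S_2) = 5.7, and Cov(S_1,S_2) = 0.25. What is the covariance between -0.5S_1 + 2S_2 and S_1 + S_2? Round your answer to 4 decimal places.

11.7250

Cov(-0.5S_1 + 2S_2, S_1 + S_2) = (-0.5)(1)Var(S_1) + (2)(1)Var(S_2) + [(-0.5)(1) + (2)(1)]Cov(S_1,S_2)
= -0.5·0.1 + 2·5.7 + 1.5·0.25 = 11.725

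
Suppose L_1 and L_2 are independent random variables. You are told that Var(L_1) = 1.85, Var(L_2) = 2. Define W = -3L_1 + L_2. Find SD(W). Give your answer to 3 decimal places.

By independence, Var(W) = (-3)²Var(L_1) + (1)²Var(L_2)
= (-3)²·1.85 + (1)²·2 = 18.65
SD(W) = √18.65 ≈ 4.319

4.319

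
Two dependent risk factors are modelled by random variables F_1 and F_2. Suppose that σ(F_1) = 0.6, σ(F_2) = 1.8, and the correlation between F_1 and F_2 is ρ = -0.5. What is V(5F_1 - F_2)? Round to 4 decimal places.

17.6400

V(F_1) = (0.6)² = 0.36;  V(F_2) = (1.8)² = 3.24
Cov(F_1,F_2) = ρ·σ(F_1)·σ(F_2) = -0.5·0.6·1.8 = -0.54
V(5F_1 - F_2) = (5)²·V(F_1) + (-1)²·V(F_2) + 2·(5)·(-1)·Cov(F_1,F_2)
= 25·0.36 + 1·3.24 + -10·-0.54 = 17.64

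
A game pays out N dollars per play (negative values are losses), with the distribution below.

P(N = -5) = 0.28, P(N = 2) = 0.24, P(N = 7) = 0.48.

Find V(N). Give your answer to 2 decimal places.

25.53

E[N] = (-5)(0.28) + (2)(0.24) + (7)(0.48) = 2.44
E[N²] = (-5)²(0.28) + (2)²(0.24) + (7)²(0.48) = 31.48
V(N) = E[N²] − (E[N])² = 31.48 − (2.44)² = 25.5264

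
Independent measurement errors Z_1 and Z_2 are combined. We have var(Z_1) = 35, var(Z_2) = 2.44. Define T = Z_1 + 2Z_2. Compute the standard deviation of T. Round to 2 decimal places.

By independence, var(T) = (1)²var(Z_1) + (2)²var(Z_2)
= (1)²·35 + (2)²·2.44 = 44.76
sd(T) = √44.76 ≈ 6.69

6.69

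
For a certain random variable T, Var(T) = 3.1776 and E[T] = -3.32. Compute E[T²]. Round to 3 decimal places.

14.200

E[T²] = Var(T) + (E[T])² = 3.1776 + (-3.32)² = 14.2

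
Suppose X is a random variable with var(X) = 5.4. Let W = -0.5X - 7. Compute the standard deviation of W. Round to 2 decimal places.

1.16

var(-0.5X - 7) = (-0.5)²·5.4 = 1.35
sd(W) = √1.35 ≈ 1.16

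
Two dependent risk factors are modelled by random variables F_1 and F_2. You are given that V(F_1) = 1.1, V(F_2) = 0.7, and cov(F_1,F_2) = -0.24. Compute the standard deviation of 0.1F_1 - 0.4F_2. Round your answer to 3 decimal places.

0.377

V(0.1F_1 - 0.4F_2) = (0.1)²·V(F_1) + (-0.4)²·V(F_2) + 2·(0.1)·(-0.4)·cov(F_1,F_2)
= 0.01·1.1 + 0.16·0.7 + -0.08·-0.24 = 0.1422
σ(0.1F_1 - 0.4F_2) = √0.1422 ≈ 0.377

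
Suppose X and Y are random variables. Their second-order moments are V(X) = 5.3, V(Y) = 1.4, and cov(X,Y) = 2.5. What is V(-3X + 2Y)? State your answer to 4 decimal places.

23.3000

V(-3X + 2Y) = (-3)²·V(X) + (2)²·V(Y) + 2·(-3)·(2)·cov(X,Y)
= 9·5.3 + 4·1.4 + -12·2.5 = 23.3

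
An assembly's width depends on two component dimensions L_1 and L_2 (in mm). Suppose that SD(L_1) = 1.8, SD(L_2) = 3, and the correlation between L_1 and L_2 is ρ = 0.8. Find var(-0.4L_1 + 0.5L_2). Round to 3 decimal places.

1.040

var(L_1) = (1.8)² = 3.24;  var(L_2) = (3)² = 9
cov(L_1,L_2) = ρ·SD(L_1)·SD(L_2) = 0.8·1.8·3 = 4.32
var(-0.4L_1 + 0.5L_2) = (-0.4)²·var(L_1) + (0.5)²·var(L_2) + 2·(-0.4)·(0.5)·cov(L_1,L_2)
= 0.16·3.24 + 0.25·9 + -0.4·4.32 = 1.0404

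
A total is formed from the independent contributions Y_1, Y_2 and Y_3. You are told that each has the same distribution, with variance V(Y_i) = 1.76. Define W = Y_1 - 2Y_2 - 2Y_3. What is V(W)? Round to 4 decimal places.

15.8400

By independence, V(W) = (1)²V(Y_1) + (-2)²V(Y_2) + (-2)²V(Y_3)
= (1)²·1.76 + (-2)²·1.76 + (-2)²·1.76 = 15.84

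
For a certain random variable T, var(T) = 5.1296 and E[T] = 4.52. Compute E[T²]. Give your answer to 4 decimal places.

E[T²] = var(T) + (E[T])² = 5.1296 + (4.52)² = 25.56

25.5600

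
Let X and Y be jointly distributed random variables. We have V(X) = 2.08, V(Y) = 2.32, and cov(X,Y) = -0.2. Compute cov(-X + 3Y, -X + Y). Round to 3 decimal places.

9.840

cov(-X + 3Y, -X + Y) = (-1)(-1)V(X) + (3)(1)V(Y) + [(-1)(1) + (3)(-1)]cov(X,Y)
= 1·2.08 + 3·2.32 + -4·-0.2 = 9.84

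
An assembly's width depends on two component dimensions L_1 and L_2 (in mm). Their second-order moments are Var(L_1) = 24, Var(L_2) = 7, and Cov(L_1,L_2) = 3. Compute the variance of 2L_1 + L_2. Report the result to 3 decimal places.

Var(2L_1 + L_2) = (2)²·Var(L_1) + (1)²·Var(L_2) + 2·(2)·(1)·Cov(L_1,L_2)
= 4·24 + 1·7 + 4·3 = 115

115.000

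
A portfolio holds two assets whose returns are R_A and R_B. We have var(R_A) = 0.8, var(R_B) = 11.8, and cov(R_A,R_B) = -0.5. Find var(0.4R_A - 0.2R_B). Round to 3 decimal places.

0.680

var(0.4R_A - 0.2R_B) = (0.4)²·var(R_A) + (-0.2)²·var(R_B) + 2·(0.4)·(-0.2)·cov(R_A,R_B)
= 0.16·0.8 + 0.04·11.8 + -0.16·-0.5 = 0.68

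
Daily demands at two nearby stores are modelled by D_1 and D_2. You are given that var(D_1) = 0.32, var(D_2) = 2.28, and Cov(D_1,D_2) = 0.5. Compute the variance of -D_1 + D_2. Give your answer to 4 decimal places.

1.6000

var(-D_1 + D_2) = (-1)²·var(D_1) + (1)²·var(D_2) + 2·(-1)·(1)·Cov(D_1,D_2)
= 1·0.32 + 1·2.28 + -2·0.5 = 1.6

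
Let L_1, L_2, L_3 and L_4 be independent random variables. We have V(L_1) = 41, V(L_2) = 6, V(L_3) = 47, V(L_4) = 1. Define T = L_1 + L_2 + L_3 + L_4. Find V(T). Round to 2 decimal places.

By independence, V(T) = (1)²V(L_1) + (1)²V(L_2) + (1)²V(L_3) + (1)²V(L_4)
= (1)²·41 + (1)²·6 + (1)²·47 + (1)²·1 = 95

95.00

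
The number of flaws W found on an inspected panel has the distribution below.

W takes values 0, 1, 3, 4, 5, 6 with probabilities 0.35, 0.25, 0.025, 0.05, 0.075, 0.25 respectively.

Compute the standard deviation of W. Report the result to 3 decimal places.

E[W] = (0)(0.35) + (1)(0.25) + (3)(0.025) + (4)(0.05) + (5)(0.075) + (6)(0.25) = 2.4
E[W²] = (0)²(0.35) + (1)²(0.25) + (3)²(0.025) + (4)²(0.05) + (5)²(0.075) + (6)²(0.25) = 12.15
V(W) = E[W²] − (E[W])² = 12.15 − (2.4)² = 6.39
SD(W) = √6.39 ≈ 2.528

2.528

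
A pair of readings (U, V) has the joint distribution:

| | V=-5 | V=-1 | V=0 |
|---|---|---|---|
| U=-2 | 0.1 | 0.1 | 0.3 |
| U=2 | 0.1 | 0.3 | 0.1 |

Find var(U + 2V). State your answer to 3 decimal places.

E[U] = 0,  E[V] = -1.4,  E[UV] = -0.4
var(U) = 4 − (0)² = 4;  var(V) = 5.4 − (-1.4)² = 3.44
Cov(U,V) = -0.4 − (0)(-1.4) = -0.4
var(U + 2V) = (1)²·4 + (2)²·3.44 + 2·(1)·(2)·-0.4 = 16.16

16.160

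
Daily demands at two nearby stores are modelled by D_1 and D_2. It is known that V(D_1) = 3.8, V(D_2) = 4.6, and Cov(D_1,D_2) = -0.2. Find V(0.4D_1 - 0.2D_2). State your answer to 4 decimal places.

V(0.4D_1 - 0.2D_2) = (0.4)²·V(D_1) + (-0.2)²·V(D_2) + 2·(0.4)·(-0.2)·Cov(D_1,D_2)
= 0.16·3.8 + 0.04·4.6 + -0.16·-0.2 = 0.824

0.8240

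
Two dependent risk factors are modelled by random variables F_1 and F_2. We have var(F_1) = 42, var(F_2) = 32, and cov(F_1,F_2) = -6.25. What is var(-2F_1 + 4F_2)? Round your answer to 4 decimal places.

var(-2F_1 + 4F_2) = (-2)²·var(F_1) + (4)²·var(F_2) + 2·(-2)·(4)·cov(F_1,F_2)
= 4·42 + 16·32 + -16·-6.25 = 780

780.0000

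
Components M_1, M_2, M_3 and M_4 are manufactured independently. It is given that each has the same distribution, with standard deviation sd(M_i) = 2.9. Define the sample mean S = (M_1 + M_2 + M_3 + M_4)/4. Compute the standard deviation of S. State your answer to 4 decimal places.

1.4500

Var(M_i) = (2.9)² = 8.41
By independence, Var(S) = (0.25)²Var(M_1) + (0.25)²Var(M_2) + (0.25)²Var(M_3) + (0.25)²Var(M_4)
= (0.25)²·8.41 + (0.25)²·8.41 + (0.25)²·8.41 + (0.25)²·8.41 = 2.1025
sd(S) = √2.1025 ≈ 1.4500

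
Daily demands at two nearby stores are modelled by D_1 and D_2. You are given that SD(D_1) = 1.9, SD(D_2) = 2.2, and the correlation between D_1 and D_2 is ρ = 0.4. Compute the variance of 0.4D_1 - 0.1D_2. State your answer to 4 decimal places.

V(D_1) = (1.9)² = 3.61;  V(D_2) = (2.2)² = 4.84
Cov(D_1,D_2) = ρ·SD(D_1)·SD(D_2) = 0.4·1.9·2.2 = 1.672
V(0.4D_1 - 0.1D_2) = (0.4)²·V(D_1) + (-0.1)²·V(D_2) + 2·(0.4)·(-0.1)·Cov(D_1,D_2)
= 0.16·3.61 + 0.01·4.84 + -0.08·1.672 = 0.49224

0.4922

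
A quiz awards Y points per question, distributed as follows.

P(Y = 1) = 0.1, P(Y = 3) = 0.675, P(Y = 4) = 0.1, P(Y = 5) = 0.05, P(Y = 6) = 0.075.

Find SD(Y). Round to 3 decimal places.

E[Y] = (1)(0.1) + (3)(0.675) + (4)(0.1) + (5)(0.05) + (6)(0.075) = 3.225
E[Y²] = (1)²(0.1) + (3)²(0.675) + (4)²(0.1) + (5)²(0.05) + (6)²(0.075) = 11.725
Var(Y) = E[Y²] − (E[Y])² = 11.725 − (3.225)² = 1.324375
SD(Y) = √1.324375 ≈ 1.151

1.151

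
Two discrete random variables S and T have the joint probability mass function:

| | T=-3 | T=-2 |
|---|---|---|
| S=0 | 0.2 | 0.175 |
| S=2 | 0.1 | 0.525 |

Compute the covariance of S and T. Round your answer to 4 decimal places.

0.1750

E[S] = 1.25,  E[T] = -2.3
E[ST] = -2.7
cov(S,T) = E[ST] − E[S]E[T] = -2.7 − (1.25)(-2.3) = 0.175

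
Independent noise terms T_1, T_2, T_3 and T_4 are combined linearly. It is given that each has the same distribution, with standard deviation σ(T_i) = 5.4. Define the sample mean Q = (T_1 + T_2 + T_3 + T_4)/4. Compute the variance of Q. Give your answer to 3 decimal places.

7.290

V(T_i) = (5.4)² = 29.16
By independence, V(Q) = (0.25)²V(T_1) + (0.25)²V(T_2) + (0.25)²V(T_3) + (0.25)²V(T_4)
= (0.25)²·29.16 + (0.25)²·29.16 + (0.25)²·29.16 + (0.25)²·29.16 = 7.29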